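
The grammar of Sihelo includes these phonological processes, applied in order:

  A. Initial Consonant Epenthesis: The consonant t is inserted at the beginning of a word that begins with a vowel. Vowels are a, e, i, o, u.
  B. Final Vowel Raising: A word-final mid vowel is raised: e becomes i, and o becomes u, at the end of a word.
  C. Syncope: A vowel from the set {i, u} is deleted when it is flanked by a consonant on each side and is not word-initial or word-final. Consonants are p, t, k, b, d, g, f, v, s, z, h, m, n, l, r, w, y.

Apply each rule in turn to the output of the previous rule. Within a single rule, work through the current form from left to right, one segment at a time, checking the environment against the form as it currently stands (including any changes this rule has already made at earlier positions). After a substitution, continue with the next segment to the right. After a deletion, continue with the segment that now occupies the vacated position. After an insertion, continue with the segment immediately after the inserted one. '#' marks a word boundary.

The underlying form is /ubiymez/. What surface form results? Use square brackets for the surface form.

A Initial Consonant Epenthesis: [ubiymez] → [tubiymez]
B Final Vowel Raising: no change — [tubiymez]
C Syncope: [tubiymez] → [tbymez]

[tbymez]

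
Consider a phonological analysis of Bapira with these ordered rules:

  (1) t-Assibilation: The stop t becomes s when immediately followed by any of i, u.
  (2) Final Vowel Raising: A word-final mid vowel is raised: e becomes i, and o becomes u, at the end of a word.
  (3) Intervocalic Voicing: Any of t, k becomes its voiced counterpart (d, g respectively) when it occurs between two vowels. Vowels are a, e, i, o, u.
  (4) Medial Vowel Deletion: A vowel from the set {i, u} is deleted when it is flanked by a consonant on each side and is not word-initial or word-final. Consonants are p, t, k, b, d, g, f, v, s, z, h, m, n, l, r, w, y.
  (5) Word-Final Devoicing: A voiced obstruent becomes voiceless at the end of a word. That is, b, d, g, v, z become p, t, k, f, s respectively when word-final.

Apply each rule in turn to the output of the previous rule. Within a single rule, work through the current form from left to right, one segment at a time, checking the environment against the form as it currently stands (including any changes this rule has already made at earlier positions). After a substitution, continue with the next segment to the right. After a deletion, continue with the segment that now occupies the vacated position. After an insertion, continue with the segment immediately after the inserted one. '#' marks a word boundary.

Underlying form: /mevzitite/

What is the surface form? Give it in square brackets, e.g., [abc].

(1) t-Assibilation: [mevzitite] → [mevzisite]
(2) Final Vowel Raising: [mevzisite] → [mevzisiti]
(3) Intervocalic Voicing: [mevzisiti] → [mevzisidi]
(4) Medial Vowel Deletion: [mevzisidi] → [mevzsdi]
(5) Word-Final Devoicing: no change — [mevzsdi]

[mevzsdi]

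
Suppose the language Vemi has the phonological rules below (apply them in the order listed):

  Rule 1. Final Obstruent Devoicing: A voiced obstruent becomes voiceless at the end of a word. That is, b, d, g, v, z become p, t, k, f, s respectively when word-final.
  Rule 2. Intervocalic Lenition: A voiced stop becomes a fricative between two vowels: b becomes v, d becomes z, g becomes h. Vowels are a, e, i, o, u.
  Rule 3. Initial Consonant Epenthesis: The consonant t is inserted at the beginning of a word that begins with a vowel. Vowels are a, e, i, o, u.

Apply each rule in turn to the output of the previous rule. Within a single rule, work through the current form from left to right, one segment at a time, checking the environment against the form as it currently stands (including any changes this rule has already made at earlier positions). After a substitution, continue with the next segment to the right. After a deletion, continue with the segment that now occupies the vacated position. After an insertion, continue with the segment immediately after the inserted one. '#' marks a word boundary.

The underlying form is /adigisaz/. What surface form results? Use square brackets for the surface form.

[tazihisas]

Rule 1 Final Obstruent Devoicing: [adigisaz] → [adigisas]
Rule 2 Intervocalic Lenition: [adigisas] → [azihisas]
Rule 3 Initial Consonant Epenthesis: [azihisas] → [tazihisas]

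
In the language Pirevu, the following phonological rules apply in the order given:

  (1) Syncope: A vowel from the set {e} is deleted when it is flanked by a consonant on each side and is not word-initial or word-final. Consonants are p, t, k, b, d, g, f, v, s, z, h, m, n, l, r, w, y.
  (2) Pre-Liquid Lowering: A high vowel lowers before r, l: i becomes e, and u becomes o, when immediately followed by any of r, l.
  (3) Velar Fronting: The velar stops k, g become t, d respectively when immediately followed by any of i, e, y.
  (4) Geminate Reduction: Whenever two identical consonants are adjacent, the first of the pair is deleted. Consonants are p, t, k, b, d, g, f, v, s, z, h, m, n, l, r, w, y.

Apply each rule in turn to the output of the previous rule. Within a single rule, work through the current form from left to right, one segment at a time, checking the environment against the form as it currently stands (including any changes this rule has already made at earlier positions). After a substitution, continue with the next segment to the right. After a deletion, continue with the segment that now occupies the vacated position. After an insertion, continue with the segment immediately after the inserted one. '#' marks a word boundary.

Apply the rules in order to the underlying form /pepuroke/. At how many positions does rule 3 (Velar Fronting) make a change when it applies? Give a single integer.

(1) Syncope: [pepuroke] → [ppuroke]
(2) Pre-Liquid Lowering: [ppuroke] → [pporoke]
(3) Velar Fronting: [pporoke] → [pporote]
(4) Geminate Reduction: [pporote] → [porote]
Rule 3 changed 1 position(s).

1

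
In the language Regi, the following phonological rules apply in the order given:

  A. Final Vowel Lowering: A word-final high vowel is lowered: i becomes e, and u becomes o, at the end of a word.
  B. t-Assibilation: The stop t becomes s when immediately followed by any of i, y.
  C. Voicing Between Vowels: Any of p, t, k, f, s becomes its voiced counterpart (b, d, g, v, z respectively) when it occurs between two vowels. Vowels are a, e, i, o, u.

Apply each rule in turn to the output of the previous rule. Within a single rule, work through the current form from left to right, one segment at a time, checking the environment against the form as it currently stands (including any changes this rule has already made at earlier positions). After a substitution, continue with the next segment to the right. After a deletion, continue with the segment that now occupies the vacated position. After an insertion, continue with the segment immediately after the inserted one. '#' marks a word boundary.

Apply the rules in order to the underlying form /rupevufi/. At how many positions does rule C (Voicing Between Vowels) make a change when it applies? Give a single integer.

A Final Vowel Lowering: [rupevufi] → [rupevufe]
B t-Assibilation: no change — [rupevufe]
C Voicing Between Vowels: [rupevufe] → [rubevuve]
Rule C changed 2 position(s).

2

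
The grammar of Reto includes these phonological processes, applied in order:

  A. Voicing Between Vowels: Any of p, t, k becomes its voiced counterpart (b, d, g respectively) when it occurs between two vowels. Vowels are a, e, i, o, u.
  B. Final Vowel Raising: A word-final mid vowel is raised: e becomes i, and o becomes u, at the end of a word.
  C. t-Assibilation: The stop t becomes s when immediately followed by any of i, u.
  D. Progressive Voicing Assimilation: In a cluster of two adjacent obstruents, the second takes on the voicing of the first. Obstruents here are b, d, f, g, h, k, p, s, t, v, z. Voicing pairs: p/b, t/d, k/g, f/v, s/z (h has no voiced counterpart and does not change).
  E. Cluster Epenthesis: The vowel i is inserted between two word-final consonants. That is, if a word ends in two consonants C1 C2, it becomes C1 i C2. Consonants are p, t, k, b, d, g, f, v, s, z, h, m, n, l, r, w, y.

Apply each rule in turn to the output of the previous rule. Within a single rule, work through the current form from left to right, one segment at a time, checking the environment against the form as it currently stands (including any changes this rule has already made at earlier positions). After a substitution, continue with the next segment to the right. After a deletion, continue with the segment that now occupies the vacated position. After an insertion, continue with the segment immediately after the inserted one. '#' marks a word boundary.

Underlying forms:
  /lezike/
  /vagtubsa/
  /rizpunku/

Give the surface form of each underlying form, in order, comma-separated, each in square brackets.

[lezigi], [vagzubza], [rizbunku]

/lezike/:
  A Voicing Between Vowels: [lezike] → [lezige]
  B Final Vowel Raising: [lezige] → [lezigi]
  C t-Assibilation: no change — [lezigi]
  D Progressive Voicing Assimilation: no change — [lezigi]
  E Cluster Epenthesis: no change — [lezigi]
/vagtubsa/:
  A Voicing Between Vowels: no change — [vagtubsa]
  B Final Vowel Raising: no change — [vagtubsa]
  C t-Assibilation: [vagtubsa] → [vagsubsa]
  D Progressive Voicing Assimilation: [vagsubsa] → [vagzubza]
  E Cluster Epenthesis: no change — [vagzubza]
/rizpunku/:
  A Voicing Between Vowels: no change — [rizpunku]
  B Final Vowel Raising: no change — [rizpunku]
  C t-Assibilation: no change — [rizpunku]
  D Progressive Voicing Assimilation: [rizpunku] → [rizbunku]
  E Cluster Epenthesis: no change — [rizbunku]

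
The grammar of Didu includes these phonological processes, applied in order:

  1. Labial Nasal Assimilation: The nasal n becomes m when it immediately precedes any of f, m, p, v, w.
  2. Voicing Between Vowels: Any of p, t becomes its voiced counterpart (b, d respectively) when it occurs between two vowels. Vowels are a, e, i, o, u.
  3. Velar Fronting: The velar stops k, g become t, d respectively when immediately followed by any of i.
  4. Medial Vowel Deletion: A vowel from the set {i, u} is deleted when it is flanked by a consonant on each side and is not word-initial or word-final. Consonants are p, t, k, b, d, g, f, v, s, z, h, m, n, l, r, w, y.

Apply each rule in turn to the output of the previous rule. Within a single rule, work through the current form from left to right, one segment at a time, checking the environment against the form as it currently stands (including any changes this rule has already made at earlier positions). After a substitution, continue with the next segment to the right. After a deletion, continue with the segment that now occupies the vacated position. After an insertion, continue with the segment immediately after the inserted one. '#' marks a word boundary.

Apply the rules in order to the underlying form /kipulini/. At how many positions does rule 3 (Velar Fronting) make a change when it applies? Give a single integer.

1

1 Labial Nasal Assimilation: no change — [kipulini]
2 Voicing Between Vowels: [kipulini] → [kibulini]
3 Velar Fronting: [kibulini] → [tibulini]
4 Medial Vowel Deletion: [tibulini] → [tblni]
Rule 3 changed 1 position(s).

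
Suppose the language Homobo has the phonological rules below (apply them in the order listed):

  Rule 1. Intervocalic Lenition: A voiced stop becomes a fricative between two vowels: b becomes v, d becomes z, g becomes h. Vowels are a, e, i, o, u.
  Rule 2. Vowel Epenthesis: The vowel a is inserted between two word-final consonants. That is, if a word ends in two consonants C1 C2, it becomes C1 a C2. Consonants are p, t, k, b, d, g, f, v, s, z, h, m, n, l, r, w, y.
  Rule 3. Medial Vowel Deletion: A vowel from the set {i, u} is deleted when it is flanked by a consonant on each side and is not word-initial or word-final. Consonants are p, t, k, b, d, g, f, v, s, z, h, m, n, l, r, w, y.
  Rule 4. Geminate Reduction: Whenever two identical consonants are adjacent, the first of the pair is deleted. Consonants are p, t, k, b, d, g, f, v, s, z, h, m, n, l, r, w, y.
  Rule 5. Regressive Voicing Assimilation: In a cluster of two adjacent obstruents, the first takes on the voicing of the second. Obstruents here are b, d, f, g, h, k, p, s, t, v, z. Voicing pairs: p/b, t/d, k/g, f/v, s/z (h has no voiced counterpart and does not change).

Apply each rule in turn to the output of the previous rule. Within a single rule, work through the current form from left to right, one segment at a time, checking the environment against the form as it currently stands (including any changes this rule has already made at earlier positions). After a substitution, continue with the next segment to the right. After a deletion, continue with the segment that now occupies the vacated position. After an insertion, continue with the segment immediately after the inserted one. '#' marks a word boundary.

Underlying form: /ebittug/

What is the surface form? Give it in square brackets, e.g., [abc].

Rule 1 Intervocalic Lenition: [ebittug] → [evittug]
Rule 2 Vowel Epenthesis: no change — [evittug]
Rule 3 Medial Vowel Deletion: [evittug] → [evttg]
Rule 4 Geminate Reduction: [evttg] → [evtg]
Rule 5 Regressive Voicing Assimilation: [evtg] → [efdg]

[efdg]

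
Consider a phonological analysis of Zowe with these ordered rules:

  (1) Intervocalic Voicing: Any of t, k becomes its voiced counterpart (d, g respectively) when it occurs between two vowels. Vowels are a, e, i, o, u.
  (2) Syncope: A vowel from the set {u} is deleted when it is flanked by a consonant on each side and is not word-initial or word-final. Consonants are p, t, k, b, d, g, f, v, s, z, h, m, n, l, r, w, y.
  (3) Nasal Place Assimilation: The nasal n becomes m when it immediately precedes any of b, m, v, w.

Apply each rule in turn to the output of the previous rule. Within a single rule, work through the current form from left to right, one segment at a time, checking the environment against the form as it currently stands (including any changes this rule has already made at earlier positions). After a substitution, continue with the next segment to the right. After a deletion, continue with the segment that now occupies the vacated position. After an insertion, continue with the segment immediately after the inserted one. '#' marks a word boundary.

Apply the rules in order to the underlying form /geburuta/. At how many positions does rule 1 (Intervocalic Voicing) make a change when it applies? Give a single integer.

(1) Intervocalic Voicing: [geburuta] → [geburuda]
(2) Syncope: [geburuda] → [gebrda]
(3) Nasal Place Assimilation: no change — [gebrda]
Rule 1 changed 1 position(s).

1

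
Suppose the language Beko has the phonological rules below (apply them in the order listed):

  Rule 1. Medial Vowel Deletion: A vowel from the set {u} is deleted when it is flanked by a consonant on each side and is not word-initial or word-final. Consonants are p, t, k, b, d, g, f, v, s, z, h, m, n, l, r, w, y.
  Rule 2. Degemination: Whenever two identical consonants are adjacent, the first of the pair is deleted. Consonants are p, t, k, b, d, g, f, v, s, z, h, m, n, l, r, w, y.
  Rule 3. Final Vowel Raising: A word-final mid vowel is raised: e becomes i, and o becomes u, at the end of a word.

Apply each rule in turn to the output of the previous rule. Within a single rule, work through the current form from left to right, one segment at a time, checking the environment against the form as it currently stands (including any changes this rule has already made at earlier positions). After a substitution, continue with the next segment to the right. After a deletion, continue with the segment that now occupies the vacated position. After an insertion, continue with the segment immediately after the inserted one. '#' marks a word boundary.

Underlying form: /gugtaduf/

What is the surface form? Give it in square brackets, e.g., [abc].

Rule 1 Medial Vowel Deletion: [gugtaduf] → [ggtadf]
Rule 2 Degemination: [ggtadf] → [gtadf]
Rule 3 Final Vowel Raising: no change — [gtadf]

[gtadf]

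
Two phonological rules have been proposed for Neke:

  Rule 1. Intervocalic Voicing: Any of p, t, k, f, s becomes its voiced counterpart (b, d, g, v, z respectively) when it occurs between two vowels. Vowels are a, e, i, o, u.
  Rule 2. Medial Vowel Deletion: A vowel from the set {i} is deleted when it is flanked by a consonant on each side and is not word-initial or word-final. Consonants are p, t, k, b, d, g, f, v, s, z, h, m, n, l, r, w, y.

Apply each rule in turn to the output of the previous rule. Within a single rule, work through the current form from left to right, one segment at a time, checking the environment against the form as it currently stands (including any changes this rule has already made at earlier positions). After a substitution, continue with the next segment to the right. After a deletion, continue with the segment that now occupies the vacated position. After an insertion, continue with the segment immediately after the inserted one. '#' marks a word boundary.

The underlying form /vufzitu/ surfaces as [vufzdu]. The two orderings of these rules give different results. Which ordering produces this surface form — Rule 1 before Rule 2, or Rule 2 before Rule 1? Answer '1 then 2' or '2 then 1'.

Order 1 then 2:
  1 Intervocalic Voicing: [vufzitu] → [vufzidu]
  2 Medial Vowel Deletion: [vufzidu] → [vufzdu]
  result: [vufzdu]
Order 2 then 1:
  2 Medial Vowel Deletion: [vufzitu] → [vufztu]
  1 Intervocalic Voicing: no change — [vufztu]
  result: [vufztu]

1 then 2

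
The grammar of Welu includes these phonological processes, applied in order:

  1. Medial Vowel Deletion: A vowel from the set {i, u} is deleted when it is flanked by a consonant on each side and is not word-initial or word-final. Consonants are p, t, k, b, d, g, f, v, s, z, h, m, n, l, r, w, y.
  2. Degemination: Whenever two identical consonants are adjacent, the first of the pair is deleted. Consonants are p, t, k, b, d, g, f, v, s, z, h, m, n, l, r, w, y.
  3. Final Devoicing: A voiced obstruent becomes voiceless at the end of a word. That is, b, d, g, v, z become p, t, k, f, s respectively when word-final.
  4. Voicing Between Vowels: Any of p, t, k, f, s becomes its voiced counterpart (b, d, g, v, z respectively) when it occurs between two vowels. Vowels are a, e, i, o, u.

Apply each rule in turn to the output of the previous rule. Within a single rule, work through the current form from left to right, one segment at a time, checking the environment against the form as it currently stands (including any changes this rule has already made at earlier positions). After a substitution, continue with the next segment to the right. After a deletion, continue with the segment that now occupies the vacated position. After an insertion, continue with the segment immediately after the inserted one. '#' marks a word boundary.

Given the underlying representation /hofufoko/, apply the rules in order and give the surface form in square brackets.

1 Medial Vowel Deletion: [hofufoko] → [hoffoko]
2 Degemination: [hoffoko] → [hofoko]
3 Final Devoicing: no change — [hofoko]
4 Voicing Between Vowels: [hofoko] → [hovogo]

[hovogo]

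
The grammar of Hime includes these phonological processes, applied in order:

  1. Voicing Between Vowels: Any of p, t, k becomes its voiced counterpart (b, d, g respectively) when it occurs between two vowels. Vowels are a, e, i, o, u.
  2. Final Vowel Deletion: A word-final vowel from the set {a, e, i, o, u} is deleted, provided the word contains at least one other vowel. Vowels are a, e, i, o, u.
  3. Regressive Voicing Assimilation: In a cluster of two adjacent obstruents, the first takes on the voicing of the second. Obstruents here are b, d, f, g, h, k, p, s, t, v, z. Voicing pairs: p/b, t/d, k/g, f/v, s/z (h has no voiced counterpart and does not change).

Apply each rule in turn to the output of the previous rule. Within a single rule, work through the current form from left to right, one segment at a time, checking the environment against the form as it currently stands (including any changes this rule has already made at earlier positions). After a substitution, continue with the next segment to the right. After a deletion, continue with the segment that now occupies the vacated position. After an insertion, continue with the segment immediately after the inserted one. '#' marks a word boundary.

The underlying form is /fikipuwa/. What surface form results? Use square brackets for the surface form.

1 Voicing Between Vowels: [fikipuwa] → [figibuwa]
2 Final Vowel Deletion: [figibuwa] → [figibuw]
3 Regressive Voicing Assimilation: no change — [figibuw]

[figibuw]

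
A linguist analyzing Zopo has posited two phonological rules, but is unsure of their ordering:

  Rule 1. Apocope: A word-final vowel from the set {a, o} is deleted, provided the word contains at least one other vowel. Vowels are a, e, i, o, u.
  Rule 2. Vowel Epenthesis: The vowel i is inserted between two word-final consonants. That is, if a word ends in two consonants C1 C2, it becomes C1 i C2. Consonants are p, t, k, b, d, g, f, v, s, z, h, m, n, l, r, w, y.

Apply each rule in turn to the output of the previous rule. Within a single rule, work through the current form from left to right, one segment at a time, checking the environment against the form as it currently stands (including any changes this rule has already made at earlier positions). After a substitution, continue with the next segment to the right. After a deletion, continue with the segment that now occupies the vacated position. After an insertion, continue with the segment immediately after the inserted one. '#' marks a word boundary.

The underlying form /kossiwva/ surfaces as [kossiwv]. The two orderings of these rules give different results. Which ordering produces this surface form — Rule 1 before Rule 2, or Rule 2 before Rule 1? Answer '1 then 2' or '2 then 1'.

Order 1 then 2:
  1 Apocope: [kossiwva] → [kossiwv]
  2 Vowel Epenthesis: [kossiwv] → [kossiwiv]
  result: [kossiwiv]
Order 2 then 1:
  2 Vowel Epenthesis: no change — [kossiwva]
  1 Apocope: [kossiwva] → [kossiwv]
  result: [kossiwv]

2 then 1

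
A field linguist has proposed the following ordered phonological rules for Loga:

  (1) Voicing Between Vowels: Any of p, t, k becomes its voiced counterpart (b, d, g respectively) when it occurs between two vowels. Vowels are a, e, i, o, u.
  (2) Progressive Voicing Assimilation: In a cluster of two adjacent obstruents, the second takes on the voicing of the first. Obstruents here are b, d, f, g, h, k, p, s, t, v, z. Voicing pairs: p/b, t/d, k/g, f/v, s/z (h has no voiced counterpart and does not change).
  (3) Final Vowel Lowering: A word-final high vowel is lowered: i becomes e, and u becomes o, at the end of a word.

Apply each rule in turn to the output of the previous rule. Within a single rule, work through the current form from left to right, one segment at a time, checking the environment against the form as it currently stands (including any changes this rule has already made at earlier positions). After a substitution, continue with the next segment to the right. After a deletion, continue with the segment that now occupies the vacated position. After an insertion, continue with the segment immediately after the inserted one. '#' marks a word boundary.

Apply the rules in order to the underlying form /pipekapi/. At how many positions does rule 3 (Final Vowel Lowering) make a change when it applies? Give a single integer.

1

(1) Voicing Between Vowels: [pipekapi] → [pibegabi]
(2) Progressive Voicing Assimilation: no change — [pibegabi]
(3) Final Vowel Lowering: [pibegabi] → [pibegabe]
Rule 3 changed 1 position(s).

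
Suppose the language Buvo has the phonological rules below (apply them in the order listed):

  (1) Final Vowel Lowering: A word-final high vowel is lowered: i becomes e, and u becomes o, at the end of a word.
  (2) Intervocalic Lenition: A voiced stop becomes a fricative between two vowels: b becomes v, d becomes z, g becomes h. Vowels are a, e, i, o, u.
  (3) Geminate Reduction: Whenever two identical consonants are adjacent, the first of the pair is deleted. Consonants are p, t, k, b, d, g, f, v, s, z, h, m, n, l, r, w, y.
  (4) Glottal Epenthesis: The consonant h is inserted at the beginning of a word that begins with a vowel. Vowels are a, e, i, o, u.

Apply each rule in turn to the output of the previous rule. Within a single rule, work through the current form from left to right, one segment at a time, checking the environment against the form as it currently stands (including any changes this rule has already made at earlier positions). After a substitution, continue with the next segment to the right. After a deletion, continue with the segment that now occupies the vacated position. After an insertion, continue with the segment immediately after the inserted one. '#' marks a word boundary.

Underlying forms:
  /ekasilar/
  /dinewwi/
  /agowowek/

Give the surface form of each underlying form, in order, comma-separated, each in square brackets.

[hekasilar], [dinewe], [hahowowek]

/ekasilar/:
  (1) Final Vowel Lowering: no change — [ekasilar]
  (2) Intervocalic Lenition: no change — [ekasilar]
  (3) Geminate Reduction: no change — [ekasilar]
  (4) Glottal Epenthesis: [ekasilar] → [hekasilar]
/dinewwi/:
  (1) Final Vowel Lowering: [dinewwi] → [dinewwe]
  (2) Intervocalic Lenition: no change — [dinewwe]
  (3) Geminate Reduction: [dinewwe] → [dinewe]
  (4) Glottal Epenthesis: no change — [dinewe]
/agowowek/:
  (1) Final Vowel Lowering: no change — [agowowek]
  (2) Intervocalic Lenition: [agowowek] → [ahowowek]
  (3) Geminate Reduction: no change — [ahowowek]
  (4) Glottal Epenthesis: [ahowowek] → [hahowowek]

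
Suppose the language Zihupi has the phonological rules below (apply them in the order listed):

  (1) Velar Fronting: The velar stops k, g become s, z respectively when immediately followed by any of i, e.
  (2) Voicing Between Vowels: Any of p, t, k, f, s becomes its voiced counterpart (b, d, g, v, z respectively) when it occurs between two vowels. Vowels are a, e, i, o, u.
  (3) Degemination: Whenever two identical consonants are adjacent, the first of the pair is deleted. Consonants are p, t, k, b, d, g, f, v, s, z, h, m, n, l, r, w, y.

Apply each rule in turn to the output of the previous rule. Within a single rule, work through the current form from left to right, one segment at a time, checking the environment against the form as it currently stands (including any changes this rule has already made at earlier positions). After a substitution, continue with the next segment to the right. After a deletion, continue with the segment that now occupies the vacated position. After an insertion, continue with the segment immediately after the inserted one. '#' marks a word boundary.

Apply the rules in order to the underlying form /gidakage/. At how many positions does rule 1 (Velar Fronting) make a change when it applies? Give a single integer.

(1) Velar Fronting: [gidakage] → [zidakaze]
(2) Voicing Between Vowels: [zidakaze] → [zidagaze]
(3) Degemination: no change — [zidagaze]
Rule 1 changed 2 position(s).

2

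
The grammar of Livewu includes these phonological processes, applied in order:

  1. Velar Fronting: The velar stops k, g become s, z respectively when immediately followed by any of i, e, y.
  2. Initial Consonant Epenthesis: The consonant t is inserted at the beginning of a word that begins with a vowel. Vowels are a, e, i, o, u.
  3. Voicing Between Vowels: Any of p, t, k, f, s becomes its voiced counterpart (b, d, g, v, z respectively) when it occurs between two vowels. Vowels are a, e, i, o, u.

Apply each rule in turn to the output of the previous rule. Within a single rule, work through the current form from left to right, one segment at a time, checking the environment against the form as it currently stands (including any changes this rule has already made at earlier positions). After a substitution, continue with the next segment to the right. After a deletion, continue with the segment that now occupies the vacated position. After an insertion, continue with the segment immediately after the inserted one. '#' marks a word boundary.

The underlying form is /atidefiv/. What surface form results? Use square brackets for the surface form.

[tadideviv]

1 Velar Fronting: no change — [atidefiv]
2 Initial Consonant Epenthesis: [atidefiv] → [tatidefiv]
3 Voicing Between Vowels: [tatidefiv] → [tadideviv]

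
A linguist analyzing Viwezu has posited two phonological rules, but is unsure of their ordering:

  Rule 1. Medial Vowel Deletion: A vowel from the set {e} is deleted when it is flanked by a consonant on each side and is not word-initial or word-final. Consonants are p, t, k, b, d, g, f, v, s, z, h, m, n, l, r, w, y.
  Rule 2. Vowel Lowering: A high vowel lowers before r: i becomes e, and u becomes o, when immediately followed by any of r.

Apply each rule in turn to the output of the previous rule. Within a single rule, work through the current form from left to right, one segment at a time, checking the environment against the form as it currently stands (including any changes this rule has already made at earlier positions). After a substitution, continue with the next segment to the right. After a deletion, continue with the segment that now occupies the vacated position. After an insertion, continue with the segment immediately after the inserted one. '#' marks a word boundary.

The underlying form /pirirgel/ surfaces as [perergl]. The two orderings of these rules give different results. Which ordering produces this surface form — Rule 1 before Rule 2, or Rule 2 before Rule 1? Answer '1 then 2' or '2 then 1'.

1 then 2

Order 1 then 2:
  1 Medial Vowel Deletion: [pirirgel] → [pirirgl]
  2 Vowel Lowering: [pirirgl] → [perergl]
  result: [perergl]
Order 2 then 1:
  2 Vowel Lowering: [pirirgel] → [perergel]
  1 Medial Vowel Deletion: [perergel] → [prrgl]
  result: [prrgl]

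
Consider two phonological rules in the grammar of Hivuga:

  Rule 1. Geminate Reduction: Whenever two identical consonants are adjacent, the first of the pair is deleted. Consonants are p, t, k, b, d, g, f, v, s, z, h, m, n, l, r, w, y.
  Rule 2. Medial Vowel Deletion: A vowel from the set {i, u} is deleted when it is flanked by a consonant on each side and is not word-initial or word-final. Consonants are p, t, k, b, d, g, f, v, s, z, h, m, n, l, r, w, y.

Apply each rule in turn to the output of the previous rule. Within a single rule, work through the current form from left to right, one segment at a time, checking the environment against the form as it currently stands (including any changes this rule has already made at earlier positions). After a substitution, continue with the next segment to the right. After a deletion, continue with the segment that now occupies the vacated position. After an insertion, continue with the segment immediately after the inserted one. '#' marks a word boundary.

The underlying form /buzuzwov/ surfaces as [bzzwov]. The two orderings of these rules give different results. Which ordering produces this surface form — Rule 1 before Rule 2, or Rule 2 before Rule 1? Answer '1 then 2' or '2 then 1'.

1 then 2

Order 1 then 2:
  1 Geminate Reduction: no change — [buzuzwov]
  2 Medial Vowel Deletion: [buzuzwov] → [bzzwov]
  result: [bzzwov]
Order 2 then 1:
  2 Medial Vowel Deletion: [buzuzwov] → [bzzwov]
  1 Geminate Reduction: [bzzwov] → [bzwov]
  result: [bzwov]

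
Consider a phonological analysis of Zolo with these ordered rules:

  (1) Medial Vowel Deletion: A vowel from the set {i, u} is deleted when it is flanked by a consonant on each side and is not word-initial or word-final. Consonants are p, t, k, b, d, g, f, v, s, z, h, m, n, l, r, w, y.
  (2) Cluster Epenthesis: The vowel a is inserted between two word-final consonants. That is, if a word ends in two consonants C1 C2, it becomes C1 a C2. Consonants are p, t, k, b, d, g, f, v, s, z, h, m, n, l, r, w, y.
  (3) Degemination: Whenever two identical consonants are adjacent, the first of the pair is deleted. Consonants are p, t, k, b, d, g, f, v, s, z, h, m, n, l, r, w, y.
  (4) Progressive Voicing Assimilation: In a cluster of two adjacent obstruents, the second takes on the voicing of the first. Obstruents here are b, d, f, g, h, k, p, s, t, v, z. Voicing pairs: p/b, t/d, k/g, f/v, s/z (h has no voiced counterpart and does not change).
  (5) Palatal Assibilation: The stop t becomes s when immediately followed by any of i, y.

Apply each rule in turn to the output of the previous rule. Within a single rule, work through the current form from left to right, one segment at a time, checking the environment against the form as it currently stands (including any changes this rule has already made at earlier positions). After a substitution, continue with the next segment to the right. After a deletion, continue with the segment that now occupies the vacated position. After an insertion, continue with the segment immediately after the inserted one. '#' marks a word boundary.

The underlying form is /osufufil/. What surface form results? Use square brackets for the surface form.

[osfal]

(1) Medial Vowel Deletion: [osufufil] → [osffl]
(2) Cluster Epenthesis: [osffl] → [osffal]
(3) Degemination: [osffal] → [osfal]
(4) Progressive Voicing Assimilation: no change — [osfal]
(5) Palatal Assibilation: no change — [osfal]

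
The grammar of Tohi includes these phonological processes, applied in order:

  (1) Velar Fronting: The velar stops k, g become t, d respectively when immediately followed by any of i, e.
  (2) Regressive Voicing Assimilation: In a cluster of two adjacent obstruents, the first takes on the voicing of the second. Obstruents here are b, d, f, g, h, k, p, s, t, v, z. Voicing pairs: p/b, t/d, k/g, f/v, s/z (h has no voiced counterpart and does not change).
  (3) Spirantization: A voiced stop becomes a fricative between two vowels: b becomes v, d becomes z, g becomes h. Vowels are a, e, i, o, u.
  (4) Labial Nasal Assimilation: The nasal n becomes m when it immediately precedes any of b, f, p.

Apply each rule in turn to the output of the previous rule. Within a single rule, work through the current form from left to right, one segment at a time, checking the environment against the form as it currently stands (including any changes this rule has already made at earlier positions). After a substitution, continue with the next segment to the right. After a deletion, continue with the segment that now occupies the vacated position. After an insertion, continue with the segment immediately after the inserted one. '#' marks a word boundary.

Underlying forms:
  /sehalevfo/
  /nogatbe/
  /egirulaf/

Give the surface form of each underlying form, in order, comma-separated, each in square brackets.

[sehaleffo], [nohadbe], [ezirulaf]

/sehalevfo/:
  (1) Velar Fronting: no change — [sehalevfo]
  (2) Regressive Voicing Assimilation: [sehalevfo] → [sehaleffo]
  (3) Spirantization: no change — [sehaleffo]
  (4) Labial Nasal Assimilation: no change — [sehaleffo]
/nogatbe/:
  (1) Velar Fronting: no change — [nogatbe]
  (2) Regressive Voicing Assimilation: [nogatbe] → [nogadbe]
  (3) Spirantization: [nogadbe] → [nohadbe]
  (4) Labial Nasal Assimilation: no change — [nohadbe]
/egirulaf/:
  (1) Velar Fronting: [egirulaf] → [edirulaf]
  (2) Regressive Voicing Assimilation: no change — [edirulaf]
  (3) Spirantization: [edirulaf] → [ezirulaf]
  (4) Labial Nasal Assimilation: no change — [ezirulaf]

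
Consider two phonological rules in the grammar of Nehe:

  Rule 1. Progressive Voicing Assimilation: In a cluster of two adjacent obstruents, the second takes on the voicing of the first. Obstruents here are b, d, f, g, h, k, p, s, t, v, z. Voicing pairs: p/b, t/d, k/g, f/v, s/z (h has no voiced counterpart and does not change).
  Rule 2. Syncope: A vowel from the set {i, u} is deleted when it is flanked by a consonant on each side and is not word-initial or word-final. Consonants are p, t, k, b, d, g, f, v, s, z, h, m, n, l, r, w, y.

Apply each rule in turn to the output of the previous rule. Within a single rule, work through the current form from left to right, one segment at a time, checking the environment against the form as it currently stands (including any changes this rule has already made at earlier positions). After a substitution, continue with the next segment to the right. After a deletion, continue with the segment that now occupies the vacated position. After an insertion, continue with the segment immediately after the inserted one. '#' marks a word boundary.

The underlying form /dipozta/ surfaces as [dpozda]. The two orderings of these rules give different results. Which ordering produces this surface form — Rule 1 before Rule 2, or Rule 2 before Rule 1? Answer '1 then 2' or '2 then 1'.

Order 1 then 2:
  1 Progressive Voicing Assimilation: [dipozta] → [dipozda]
  2 Syncope: [dipozda] → [dpozda]
  result: [dpozda]
Order 2 then 1:
  2 Syncope: [dipozta] → [dpozta]
  1 Progressive Voicing Assimilation: [dpozta] → [dbozda]
  result: [dbozda]

1 then 2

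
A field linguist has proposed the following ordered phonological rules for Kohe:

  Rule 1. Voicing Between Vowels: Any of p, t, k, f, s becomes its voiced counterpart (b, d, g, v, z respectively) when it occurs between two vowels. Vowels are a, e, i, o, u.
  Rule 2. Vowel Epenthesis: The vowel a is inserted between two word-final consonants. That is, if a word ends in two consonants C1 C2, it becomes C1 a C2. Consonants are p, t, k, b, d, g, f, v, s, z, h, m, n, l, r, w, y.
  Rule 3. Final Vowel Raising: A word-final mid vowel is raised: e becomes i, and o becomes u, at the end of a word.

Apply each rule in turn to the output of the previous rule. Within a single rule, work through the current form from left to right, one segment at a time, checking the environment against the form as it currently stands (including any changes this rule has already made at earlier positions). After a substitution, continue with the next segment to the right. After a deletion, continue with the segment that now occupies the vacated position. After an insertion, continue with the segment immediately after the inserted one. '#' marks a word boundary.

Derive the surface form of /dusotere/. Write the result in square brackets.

[duzoderi]

Rule 1 Voicing Between Vowels: [dusotere] → [duzodere]
Rule 2 Vowel Epenthesis: no change — [duzodere]
Rule 3 Final Vowel Raising: [duzodere] → [duzoderi]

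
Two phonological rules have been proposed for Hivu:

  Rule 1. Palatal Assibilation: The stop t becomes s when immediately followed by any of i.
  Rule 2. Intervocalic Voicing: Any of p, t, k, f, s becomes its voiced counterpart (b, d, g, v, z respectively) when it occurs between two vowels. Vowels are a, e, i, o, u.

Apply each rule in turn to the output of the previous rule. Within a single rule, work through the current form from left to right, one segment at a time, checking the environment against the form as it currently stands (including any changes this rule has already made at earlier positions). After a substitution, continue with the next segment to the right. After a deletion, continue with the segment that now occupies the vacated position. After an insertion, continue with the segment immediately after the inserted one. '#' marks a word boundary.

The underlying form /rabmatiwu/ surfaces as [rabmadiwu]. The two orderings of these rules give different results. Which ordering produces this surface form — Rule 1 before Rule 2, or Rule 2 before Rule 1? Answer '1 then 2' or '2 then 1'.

2 then 1

Order 1 then 2:
  1 Palatal Assibilation: [rabmatiwu] → [rabmasiwu]
  2 Intervocalic Voicing: [rabmasiwu] → [rabmaziwu]
  result: [rabmaziwu]
Order 2 then 1:
  2 Intervocalic Voicing: [rabmatiwu] → [rabmadiwu]
  1 Palatal Assibilation: no change — [rabmadiwu]
  result: [rabmadiwu]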